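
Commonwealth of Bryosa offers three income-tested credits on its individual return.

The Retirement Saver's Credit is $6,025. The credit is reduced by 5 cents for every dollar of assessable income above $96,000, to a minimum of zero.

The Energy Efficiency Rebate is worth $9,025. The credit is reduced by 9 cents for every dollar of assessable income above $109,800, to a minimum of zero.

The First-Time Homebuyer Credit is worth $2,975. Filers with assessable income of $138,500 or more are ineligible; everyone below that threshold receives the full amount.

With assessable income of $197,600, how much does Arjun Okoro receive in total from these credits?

Retirement Saver's Credit: 5% of the $101,600 excess over $96,000 is $5,080; credit = $6,025 − $5,080 = $945.
Energy Efficiency Rebate: 9% of the $87,800 excess over $109,800 is $7,902; credit = $9,025 − $7,902 = $1,123.
First-Time Homebuyer Credit: $197,600 meets or exceeds the $138,500 cutoff, so the credit is $0.
Total: $945 + $1,123 + $0 = $2,068.

$2,068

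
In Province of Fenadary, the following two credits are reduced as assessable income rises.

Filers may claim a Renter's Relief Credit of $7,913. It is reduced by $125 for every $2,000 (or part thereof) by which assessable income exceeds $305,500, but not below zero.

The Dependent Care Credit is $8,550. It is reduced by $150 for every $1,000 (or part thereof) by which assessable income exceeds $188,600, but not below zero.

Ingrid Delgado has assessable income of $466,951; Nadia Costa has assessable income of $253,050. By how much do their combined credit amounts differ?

$7,913

Ingrid ($466,951): Renter's Relief Credit: income exceeds $305,500 by $161,451 → 81 increments × $125 = $10,125 ≥ base, so the credit is $0. Dependent Care Credit: income exceeds $188,600 by $278,351 → 279 increments × $150 = $41,850 ≥ base, so the credit is $0. total $0 + $0 = $0
Nadia ($253,050): Renter's Relief Credit: $253,050 is at or below the $305,500 threshold, so the full $7,913 applies. Dependent Care Credit: income exceeds $188,600 by $64,450 → 65 increments × $150 = $9,750 ≥ base, so the credit is $0. total $7,913 + $0 = $7,913
Difference: |$0 − $7,913| = $7,913.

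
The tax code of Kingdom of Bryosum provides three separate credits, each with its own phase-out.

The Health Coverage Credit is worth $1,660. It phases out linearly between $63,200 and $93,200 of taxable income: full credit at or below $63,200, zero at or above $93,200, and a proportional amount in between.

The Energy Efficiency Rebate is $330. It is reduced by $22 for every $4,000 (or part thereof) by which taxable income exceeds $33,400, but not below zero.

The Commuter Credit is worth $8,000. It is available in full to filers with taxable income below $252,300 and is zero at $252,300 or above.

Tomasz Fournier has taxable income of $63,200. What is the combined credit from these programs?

Health Coverage Credit: $63,200 is at or below the $63,200 threshold, so the full $1,660 applies.
Energy Efficiency Rebate: income exceeds $33,400 by $29,800, which is 8 full-or-partial $4,000 increments; reduction = 8 × $22 = $176, leaving $154.
Commuter Credit: $63,200 is below the $252,300 cutoff, so the full $8,000 applies.
Total: $1,660 + $154 + $8,000 = $9,814.

$9,814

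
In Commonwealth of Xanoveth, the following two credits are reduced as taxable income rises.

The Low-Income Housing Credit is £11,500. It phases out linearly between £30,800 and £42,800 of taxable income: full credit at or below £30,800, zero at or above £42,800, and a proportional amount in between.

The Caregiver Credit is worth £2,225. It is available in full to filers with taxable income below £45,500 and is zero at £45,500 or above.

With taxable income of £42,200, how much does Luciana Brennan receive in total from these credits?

£2,800

Low-Income Housing Credit: £42,200 is £11,400 into a £12,000 phase-out range, leaving 600/12,000 of the credit: £11,500 × 600/12,000 = £575.
Caregiver Credit: £42,200 is below the £45,500 cutoff, so the full £2,225 applies.
Total: £575 + £2,225 = £2,800.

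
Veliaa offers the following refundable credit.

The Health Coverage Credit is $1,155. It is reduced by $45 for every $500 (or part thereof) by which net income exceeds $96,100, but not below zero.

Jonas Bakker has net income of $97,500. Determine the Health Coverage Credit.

$1,020

Health Coverage Credit: income exceeds $96,100 by $1,400, which is 3 full-or-partial $500 increments; reduction = 3 × $45 = $135, leaving $1,020.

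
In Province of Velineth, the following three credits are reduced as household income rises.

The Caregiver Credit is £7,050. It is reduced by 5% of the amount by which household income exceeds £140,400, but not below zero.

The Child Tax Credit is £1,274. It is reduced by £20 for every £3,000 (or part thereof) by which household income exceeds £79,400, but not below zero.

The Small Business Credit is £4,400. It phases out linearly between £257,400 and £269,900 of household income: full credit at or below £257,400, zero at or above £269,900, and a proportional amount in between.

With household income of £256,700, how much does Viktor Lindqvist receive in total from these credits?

£5,709

Caregiver Credit: 5% of the £116,300 excess over £140,400 is £5,815; credit = £7,050 − £5,815 = £1,235.
Child Tax Credit: income exceeds £79,400 by £177,300, which is 60 full-or-partial £3,000 increments; reduction = 60 × £20 = £1,200, leaving £74.
Small Business Credit: £256,700 is at or below the £257,400 threshold, so the full £4,400 applies.
Total: £1,235 + £74 + £4,400 = £5,709.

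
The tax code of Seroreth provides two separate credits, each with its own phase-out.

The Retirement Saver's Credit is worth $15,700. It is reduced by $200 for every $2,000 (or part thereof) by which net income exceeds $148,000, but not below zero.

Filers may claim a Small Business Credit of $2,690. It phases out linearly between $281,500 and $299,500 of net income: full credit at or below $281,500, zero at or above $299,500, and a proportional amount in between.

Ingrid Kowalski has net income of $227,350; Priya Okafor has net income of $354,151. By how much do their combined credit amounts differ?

Ingrid ($227,350): Retirement Saver's Credit: income exceeds $148,000 by $79,350, which is 40 full-or-partial $2,000 increments; reduction = 40 × $200 = $8,000, leaving $7,700. Small Business Credit: $227,350 is at or below the $281,500 threshold, so the full $2,690 applies. total $7,700 + $2,690 = $10,390
Priya ($354,151): Retirement Saver's Credit: income exceeds $148,000 by $206,151 → 104 increments × $200 = $20,800 ≥ base, so the credit is $0. Small Business Credit: $354,151 is at or above $299,500, so the credit is $0. total $0 + $0 = $0
Difference: |$10,390 − $0| = $10,390.

$10,390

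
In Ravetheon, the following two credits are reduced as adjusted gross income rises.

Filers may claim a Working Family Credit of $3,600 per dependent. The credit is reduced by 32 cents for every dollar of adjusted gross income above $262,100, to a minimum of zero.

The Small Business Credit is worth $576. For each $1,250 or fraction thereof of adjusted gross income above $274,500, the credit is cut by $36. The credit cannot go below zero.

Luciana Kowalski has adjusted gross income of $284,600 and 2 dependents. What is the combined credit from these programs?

$252

Working Family Credit: base = 2 × $3,600 = $7,200. 32% of the $22,500 excess over $262,100 is $7,200 ≥ base, so the credit is $0.
Small Business Credit: income exceeds $274,500 by $10,100, which is 9 full-or-partial $1,250 increments; reduction = 9 × $36 = $324, leaving $252.
Total: $0 + $252 = $252.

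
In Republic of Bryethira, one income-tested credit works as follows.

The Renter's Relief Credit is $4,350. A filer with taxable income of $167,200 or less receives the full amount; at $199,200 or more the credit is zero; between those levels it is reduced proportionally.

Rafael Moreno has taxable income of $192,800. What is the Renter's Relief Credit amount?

Renter's Relief Credit: $192,800 is $25,600 into a $32,000 phase-out range, leaving 6,400/32,000 of the credit: $4,350 × 6,400/32,000 = $870.

$870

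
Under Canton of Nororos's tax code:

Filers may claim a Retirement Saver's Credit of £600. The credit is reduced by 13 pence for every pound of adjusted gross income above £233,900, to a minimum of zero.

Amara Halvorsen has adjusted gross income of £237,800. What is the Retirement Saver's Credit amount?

Retirement Saver's Credit: 13% of the £3,900 excess over £233,900 is £507; credit = £600 − £507 = £93.

£93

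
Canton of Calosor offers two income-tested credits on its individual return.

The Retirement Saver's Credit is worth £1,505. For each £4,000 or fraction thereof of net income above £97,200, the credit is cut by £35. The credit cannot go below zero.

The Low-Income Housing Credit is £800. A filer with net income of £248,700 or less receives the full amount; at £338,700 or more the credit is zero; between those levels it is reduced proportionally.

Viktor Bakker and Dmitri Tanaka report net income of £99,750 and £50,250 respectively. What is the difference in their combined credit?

£35

Viktor (£99,750): Retirement Saver's Credit: income exceeds £97,200 by £2,550, which is 1 full-or-partial £4,000 increment; reduction = 1 × £35 = £35, leaving £1,470. Low-Income Housing Credit: £99,750 is at or below the £248,700 threshold, so the full £800 applies. total £1,470 + £800 = £2,270
Dmitri (£50,250): Retirement Saver's Credit: £50,250 is at or below the £97,200 threshold, so the full £1,505 applies. Low-Income Housing Credit: £50,250 is at or below the £248,700 threshold, so the full £800 applies. total £1,505 + £800 = £2,305
Difference: |£2,270 − £2,305| = £35.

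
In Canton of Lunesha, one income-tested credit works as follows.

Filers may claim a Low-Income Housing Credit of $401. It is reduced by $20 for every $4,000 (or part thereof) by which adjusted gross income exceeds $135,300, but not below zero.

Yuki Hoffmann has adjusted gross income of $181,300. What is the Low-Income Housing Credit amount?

Low-Income Housing Credit: income exceeds $135,300 by $46,000, which is 12 full-or-partial $4,000 increments; reduction = 12 × $20 = $240, leaving $161.

$161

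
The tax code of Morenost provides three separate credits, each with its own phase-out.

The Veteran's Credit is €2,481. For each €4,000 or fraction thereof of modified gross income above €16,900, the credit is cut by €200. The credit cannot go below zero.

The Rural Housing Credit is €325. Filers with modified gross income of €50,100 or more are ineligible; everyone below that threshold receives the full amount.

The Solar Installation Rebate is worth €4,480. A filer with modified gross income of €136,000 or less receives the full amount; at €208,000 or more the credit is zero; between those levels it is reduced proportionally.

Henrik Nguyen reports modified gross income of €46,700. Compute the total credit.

Veteran's Credit: income exceeds €16,900 by €29,800, which is 8 full-or-partial €4,000 increments; reduction = 8 × €200 = €1,600, leaving €881.
Rural Housing Credit: €46,700 is below the €50,100 cutoff, so the full €325 applies.
Solar Installation Rebate: €46,700 is at or below the €136,000 threshold, so the full €4,480 applies.
Total: €881 + €325 + €4,480 = €5,686.

€5,686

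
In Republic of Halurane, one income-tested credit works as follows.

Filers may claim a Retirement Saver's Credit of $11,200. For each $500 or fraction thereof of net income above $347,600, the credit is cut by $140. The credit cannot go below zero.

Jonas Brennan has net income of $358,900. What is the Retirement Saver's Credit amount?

Retirement Saver's Credit: income exceeds $347,600 by $11,300, which is 23 full-or-partial $500 increments; reduction = 23 × $140 = $3,220, leaving $7,980.

$7,980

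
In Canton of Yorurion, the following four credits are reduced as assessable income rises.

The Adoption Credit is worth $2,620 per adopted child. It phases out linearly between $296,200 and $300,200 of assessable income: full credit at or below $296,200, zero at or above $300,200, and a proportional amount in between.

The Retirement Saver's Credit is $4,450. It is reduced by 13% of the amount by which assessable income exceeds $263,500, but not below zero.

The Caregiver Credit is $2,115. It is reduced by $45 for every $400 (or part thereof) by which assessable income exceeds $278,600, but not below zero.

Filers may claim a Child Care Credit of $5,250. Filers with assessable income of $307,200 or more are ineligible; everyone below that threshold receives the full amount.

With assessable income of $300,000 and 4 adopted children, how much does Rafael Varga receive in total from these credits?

$5,774

Adoption Credit: base = 4 × $2,620 = $10,480. $300,000 is $3,800 into a $4,000 phase-out range, leaving 200/4,000 of the credit: $10,480 × 200/4,000 = $524.
Retirement Saver's Credit: 13% of the $36,500 excess over $263,500 is $4,745 ≥ base, so the credit is $0.
Caregiver Credit: income exceeds $278,600 by $21,400 → 54 increments × $45 = $2,430 ≥ base, so the credit is $0.
Child Care Credit: $300,000 is below the $307,200 cutoff, so the full $5,250 applies.
Total: $524 + $0 + $0 + $5,250 = $5,774.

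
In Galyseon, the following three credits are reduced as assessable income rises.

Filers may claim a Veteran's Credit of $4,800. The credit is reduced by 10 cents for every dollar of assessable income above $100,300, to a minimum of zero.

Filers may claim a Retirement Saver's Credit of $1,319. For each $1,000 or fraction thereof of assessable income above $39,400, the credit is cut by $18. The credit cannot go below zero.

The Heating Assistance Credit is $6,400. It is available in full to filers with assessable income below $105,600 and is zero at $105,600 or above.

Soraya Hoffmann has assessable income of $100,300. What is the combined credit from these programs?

$11,421

Veteran's Credit: $100,300 is at or below the $100,300 threshold, so the full $4,800 applies.
Retirement Saver's Credit: income exceeds $39,400 by $60,900, which is 61 full-or-partial $1,000 increments; reduction = 61 × $18 = $1,098, leaving $221.
Heating Assistance Credit: $100,300 is below the $105,600 cutoff, so the full $6,400 applies.
Total: $4,800 + $221 + $6,400 = $11,421.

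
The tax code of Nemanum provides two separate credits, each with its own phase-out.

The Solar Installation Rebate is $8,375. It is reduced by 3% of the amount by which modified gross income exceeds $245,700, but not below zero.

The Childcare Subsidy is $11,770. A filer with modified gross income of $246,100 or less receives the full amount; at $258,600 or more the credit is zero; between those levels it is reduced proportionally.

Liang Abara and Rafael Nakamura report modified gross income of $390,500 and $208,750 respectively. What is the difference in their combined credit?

Liang ($390,500): Solar Installation Rebate: 3% of the $144,800 excess over $245,700 is $4,344; credit = $8,375 − $4,344 = $4,031. Childcare Subsidy: $390,500 is at or above $258,600, so the credit is $0. total $4,031 + $0 = $4,031
Rafael ($208,750): Solar Installation Rebate: $208,750 is at or below the $245,700 threshold, so the full $8,375 applies. Childcare Subsidy: $208,750 is at or below the $246,100 threshold, so the full $11,770 applies. total $8,375 + $11,770 = $20,145
Difference: |$4,031 − $20,145| = $16,114.

$16,114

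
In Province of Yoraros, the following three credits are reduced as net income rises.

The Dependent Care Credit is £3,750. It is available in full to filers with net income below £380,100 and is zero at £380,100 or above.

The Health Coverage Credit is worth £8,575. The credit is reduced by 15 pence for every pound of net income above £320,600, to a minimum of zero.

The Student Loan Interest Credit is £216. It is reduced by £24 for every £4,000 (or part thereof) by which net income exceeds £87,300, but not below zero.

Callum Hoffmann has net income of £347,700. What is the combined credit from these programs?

Dependent Care Credit: £347,700 is below the £380,100 cutoff, so the full £3,750 applies.
Health Coverage Credit: 15% of the £27,100 excess over £320,600 is £4,065; credit = £8,575 − £4,065 = £4,510.
Student Loan Interest Credit: income exceeds £87,300 by £260,400 → 66 increments × £24 = £1,584 ≥ base, so the credit is £0.
Total: £3,750 + £4,510 + £0 = £8,260.

£8,260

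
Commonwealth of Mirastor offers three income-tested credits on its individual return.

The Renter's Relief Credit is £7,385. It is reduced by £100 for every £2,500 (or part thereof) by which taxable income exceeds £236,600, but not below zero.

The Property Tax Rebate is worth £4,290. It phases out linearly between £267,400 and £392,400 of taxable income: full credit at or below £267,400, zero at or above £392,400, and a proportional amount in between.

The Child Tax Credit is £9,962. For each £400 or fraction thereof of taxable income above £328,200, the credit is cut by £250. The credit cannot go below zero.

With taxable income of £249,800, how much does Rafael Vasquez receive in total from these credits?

Renter's Relief Credit: income exceeds £236,600 by £13,200, which is 6 full-or-partial £2,500 increments; reduction = 6 × £100 = £600, leaving £6,785.
Property Tax Rebate: £249,800 is at or below the £267,400 threshold, so the full £4,290 applies.
Child Tax Credit: £249,800 is at or below the £328,200 threshold, so the full £9,962 applies.
Total: £6,785 + £4,290 + £9,962 = £21,037.

£21,037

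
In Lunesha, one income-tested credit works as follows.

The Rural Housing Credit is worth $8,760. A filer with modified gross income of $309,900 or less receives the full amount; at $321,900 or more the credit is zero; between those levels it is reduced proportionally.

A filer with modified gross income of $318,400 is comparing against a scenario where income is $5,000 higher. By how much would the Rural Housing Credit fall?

$2,555

At $318,400 — $318,400 is $8,500 into a $12,000 phase-out range, leaving 3,500/12,000 of the credit: $8,760 × 3,500/12,000 = $2,555.
At $323,400 — $323,400 is at or above $321,900, so the credit is $0.
Lost: $2,555 − $0 = $2,555.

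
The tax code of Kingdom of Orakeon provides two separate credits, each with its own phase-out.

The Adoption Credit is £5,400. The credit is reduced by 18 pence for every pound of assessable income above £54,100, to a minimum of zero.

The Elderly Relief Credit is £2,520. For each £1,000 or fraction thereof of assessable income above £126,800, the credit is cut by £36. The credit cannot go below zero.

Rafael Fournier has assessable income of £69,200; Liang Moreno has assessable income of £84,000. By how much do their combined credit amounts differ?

Rafael (£69,200): Adoption Credit: 18% of the £15,100 excess over £54,100 is £2,718; credit = £5,400 − £2,718 = £2,682. Elderly Relief Credit: £69,200 is at or below the £126,800 threshold, so the full £2,520 applies. total £2,682 + £2,520 = £5,202
Liang (£84,000): Adoption Credit: 18% of the £29,900 excess over £54,100 is £5,382; credit = £5,400 − £5,382 = £18. Elderly Relief Credit: £84,000 is at or below the £126,800 threshold, so the full £2,520 applies. total £18 + £2,520 = £2,538
Difference: |£5,202 − £2,538| = £2,664.

£2,664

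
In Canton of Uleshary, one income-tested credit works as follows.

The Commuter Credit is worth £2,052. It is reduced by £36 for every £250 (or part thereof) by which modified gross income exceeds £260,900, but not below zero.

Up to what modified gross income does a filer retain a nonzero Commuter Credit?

£274,900

After 56 increments the reduction is 56 × £36 = £2,016, leaving £36; one more increment wipes it out. Increment 56 ends at excess 56 × £250 = £14,000, so the highest qualifying income is £260,900 + £14,000 = £274,900.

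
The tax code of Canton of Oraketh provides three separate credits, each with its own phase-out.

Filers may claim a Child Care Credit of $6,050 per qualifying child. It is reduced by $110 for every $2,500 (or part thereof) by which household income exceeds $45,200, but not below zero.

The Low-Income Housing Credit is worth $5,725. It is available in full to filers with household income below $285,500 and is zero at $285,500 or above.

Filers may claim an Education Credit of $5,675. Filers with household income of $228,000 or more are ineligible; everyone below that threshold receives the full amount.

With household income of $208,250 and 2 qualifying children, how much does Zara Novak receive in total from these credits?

Child Care Credit: base = 2 × $6,050 = $12,100. income exceeds $45,200 by $163,050, which is 66 full-or-partial $2,500 increments; reduction = 66 × $110 = $7,260, leaving $4,840.
Low-Income Housing Credit: $208,250 is below the $285,500 cutoff, so the full $5,725 applies.
Education Credit: $208,250 is below the $228,000 cutoff, so the full $5,675 applies.
Total: $4,840 + $5,725 + $5,675 = $16,240.

$16,240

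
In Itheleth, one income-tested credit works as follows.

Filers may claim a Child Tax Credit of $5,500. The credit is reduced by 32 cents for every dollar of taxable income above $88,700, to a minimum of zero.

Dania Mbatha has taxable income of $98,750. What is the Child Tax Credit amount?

Child Tax Credit: 32% of the $10,050 excess over $88,700 is $3,216; credit = $5,500 − $3,216 = $2,284.

$2,284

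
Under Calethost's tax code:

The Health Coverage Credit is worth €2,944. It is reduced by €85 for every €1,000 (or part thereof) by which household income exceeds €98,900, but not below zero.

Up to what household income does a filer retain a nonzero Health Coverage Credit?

After 34 increments the reduction is 34 × €85 = €2,890, leaving €54; one more increment wipes it out. Increment 34 ends at excess 34 × €1,000 = €34,000, so the highest qualifying income is €98,900 + €34,000 = €132,900.

€132,900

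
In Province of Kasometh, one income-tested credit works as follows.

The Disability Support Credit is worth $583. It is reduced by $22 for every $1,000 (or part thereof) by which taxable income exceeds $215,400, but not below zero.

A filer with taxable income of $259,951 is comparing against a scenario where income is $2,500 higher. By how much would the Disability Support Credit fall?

$0

At $259,951 — income exceeds $215,400 by $44,551 → 45 increments × $22 = $990 ≥ base, so the credit is $0.
At $262,451 — income exceeds $215,400 by $47,051 → 48 increments × $22 = $1,056 ≥ base, so the credit is $0.
Lost: $0 − $0 = $0.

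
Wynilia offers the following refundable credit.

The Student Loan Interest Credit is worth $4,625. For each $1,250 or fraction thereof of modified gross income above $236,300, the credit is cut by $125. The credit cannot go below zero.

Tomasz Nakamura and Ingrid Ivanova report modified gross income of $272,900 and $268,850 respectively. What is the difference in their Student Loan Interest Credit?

$375

Tomasz ($272,900): Student Loan Interest Credit: income exceeds $236,300 by $36,600, which is 30 full-or-partial $1,250 increments; reduction = 30 × $125 = $3,750, leaving $875.
Ingrid ($268,850): Student Loan Interest Credit: income exceeds $236,300 by $32,550, which is 27 full-or-partial $1,250 increments; reduction = 27 × $125 = $3,375, leaving $1,250.
Difference: |$875 − $1,250| = $375.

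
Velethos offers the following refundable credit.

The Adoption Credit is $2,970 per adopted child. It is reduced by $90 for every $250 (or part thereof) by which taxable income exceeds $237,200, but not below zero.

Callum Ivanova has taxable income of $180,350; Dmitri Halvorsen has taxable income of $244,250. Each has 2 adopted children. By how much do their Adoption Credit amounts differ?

$2,610

Callum ($180,350): Adoption Credit: base = 2 × $2,970 = $5,940. $180,350 is at or below the $237,200 threshold, so the full $5,940 applies.
Dmitri ($244,250): Adoption Credit: base = 2 × $2,970 = $5,940. income exceeds $237,200 by $7,050, which is 29 full-or-partial $250 increments; reduction = 29 × $90 = $2,610, leaving $3,330.
Difference: |$5,940 − $3,330| = $2,610.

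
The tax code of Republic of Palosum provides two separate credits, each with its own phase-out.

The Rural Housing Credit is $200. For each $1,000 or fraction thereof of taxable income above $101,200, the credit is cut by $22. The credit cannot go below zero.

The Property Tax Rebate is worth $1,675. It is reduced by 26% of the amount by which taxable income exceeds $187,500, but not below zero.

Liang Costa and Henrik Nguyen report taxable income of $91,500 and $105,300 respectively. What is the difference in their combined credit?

$110

Liang ($91,500): Rural Housing Credit: $91,500 is at or below the $101,200 threshold, so the full $200 applies. Property Tax Rebate: $91,500 is at or below the $187,500 threshold, so the full $1,675 applies. total $200 + $1,675 = $1,875
Henrik ($105,300): Rural Housing Credit: income exceeds $101,200 by $4,100, which is 5 full-or-partial $1,000 increments; reduction = 5 × $22 = $110, leaving $90. Property Tax Rebate: $105,300 is at or below the $187,500 threshold, so the full $1,675 applies. total $90 + $1,675 = $1,765
Difference: |$1,875 − $1,765| = $110.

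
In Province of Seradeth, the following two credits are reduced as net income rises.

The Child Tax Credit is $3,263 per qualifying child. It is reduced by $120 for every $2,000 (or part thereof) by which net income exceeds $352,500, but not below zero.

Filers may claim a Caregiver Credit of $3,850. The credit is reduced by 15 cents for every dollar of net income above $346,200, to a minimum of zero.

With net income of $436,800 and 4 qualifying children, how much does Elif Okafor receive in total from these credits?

Child Tax Credit: base = 4 × $3,263 = $13,052. income exceeds $352,500 by $84,300, which is 43 full-or-partial $2,000 increments; reduction = 43 × $120 = $5,160, leaving $7,892.
Caregiver Credit: 15% of the $90,600 excess over $346,200 is $13,590 ≥ base, so the credit is $0.
Total: $7,892 + $0 = $7,892.

$7,892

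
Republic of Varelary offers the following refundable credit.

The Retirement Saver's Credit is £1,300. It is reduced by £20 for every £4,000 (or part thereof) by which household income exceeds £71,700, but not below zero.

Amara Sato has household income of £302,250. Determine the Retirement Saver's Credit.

£140

Retirement Saver's Credit: income exceeds £71,700 by £230,550, which is 58 full-or-partial £4,000 increments; reduction = 58 × £20 = £1,160, leaving £140.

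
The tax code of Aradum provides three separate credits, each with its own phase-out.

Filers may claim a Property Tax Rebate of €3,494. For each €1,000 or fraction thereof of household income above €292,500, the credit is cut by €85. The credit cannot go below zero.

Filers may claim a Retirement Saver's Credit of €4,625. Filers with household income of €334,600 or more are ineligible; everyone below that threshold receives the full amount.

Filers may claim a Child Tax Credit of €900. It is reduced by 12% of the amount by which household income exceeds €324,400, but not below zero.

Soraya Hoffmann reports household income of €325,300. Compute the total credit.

€6,106

Property Tax Rebate: income exceeds €292,500 by €32,800, which is 33 full-or-partial €1,000 increments; reduction = 33 × €85 = €2,805, leaving €689.
Retirement Saver's Credit: €325,300 is below the €334,600 cutoff, so the full €4,625 applies.
Child Tax Credit: 12% of the €900 excess over €324,400 is €108; credit = €900 − €108 = €792.
Total: €689 + €4,625 + €792 = €6,106.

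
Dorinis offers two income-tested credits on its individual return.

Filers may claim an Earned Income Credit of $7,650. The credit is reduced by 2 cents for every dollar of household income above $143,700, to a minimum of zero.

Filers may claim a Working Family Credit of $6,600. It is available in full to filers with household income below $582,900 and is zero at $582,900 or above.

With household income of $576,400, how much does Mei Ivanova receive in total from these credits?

Earned Income Credit: 2% of the $432,700 excess over $143,700 is $8,654 ≥ base, so the credit is $0.
Working Family Credit: $576,400 is below the $582,900 cutoff, so the full $6,600 applies.
Total: $0 + $6,600 = $6,600.

$6,600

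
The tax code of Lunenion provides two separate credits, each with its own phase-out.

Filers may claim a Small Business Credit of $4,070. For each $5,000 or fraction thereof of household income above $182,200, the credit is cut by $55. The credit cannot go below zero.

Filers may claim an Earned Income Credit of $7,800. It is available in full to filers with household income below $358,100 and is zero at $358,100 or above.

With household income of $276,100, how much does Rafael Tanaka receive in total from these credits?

$10,825

Small Business Credit: income exceeds $182,200 by $93,900, which is 19 full-or-partial $5,000 increments; reduction = 19 × $55 = $1,045, leaving $3,025.
Earned Income Credit: $276,100 is below the $358,100 cutoff, so the full $7,800 applies.
Total: $3,025 + $7,800 = $10,825.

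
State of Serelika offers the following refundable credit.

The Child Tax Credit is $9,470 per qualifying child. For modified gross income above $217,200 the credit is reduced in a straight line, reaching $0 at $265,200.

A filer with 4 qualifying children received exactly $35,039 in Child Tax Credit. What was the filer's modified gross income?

$220,800

Full credit = 4 × $9,470 = $37,880.
$35,039 is 35,039/37,880 of the full $37,880, so 2,841/37,880 of the $48,000 range has been used: income = $217,200 + $48,000 × 2,841/37,880 = $220,800.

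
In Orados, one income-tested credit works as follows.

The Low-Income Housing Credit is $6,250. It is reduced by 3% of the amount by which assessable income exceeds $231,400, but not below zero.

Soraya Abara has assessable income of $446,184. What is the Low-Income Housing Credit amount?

$0

Low-Income Housing Credit: 3% of the $214,784 excess over $231,400 is $6,443.52 ≥ base, so the credit is $0.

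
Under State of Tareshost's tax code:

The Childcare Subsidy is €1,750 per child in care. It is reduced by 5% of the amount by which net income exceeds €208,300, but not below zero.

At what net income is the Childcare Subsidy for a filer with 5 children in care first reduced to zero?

€383,300

Full credit = 5 × €1,750 = €8,750.
The credit falls by 5% of each euro above €208,300, so it reaches zero when the excess is €8,750 / 5% = €175,000: income = €208,300 + €175,000 = €383,300.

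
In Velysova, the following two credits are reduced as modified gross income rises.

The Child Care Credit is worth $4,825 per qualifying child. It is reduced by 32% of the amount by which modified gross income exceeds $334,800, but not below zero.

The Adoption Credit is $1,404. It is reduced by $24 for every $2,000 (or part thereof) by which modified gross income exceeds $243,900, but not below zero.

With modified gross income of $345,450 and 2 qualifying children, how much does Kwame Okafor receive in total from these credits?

$6,422

Child Care Credit: base = 2 × $4,825 = $9,650. 32% of the $10,650 excess over $334,800 is $3,408; credit = $9,650 − $3,408 = $6,242.
Adoption Credit: income exceeds $243,900 by $101,550, which is 51 full-or-partial $2,000 increments; reduction = 51 × $24 = $1,224, leaving $180.
Total: $6,242 + $180 = $6,422.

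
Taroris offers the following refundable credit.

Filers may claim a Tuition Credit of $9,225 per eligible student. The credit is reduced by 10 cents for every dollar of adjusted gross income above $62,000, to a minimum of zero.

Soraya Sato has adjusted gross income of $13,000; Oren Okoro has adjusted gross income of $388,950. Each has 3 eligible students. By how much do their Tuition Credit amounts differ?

Soraya ($13,000): Tuition Credit: base = 3 × $9,225 = $27,675. $13,000 is at or below the $62,000 threshold, so the full $27,675 applies.
Oren ($388,950): Tuition Credit: base = 3 × $9,225 = $27,675. 10% of the $326,950 excess over $62,000 is $32,695 ≥ base, so the credit is $0.
Difference: |$27,675 − $0| = $27,675.

$27,675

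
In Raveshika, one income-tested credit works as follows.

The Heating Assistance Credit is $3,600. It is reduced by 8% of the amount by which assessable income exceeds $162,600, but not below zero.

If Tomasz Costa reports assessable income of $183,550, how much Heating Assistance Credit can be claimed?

Heating Assistance Credit: 8% of the $20,950 excess over $162,600 is $1,676; credit = $3,600 − $1,676 = $1,924.

$1,924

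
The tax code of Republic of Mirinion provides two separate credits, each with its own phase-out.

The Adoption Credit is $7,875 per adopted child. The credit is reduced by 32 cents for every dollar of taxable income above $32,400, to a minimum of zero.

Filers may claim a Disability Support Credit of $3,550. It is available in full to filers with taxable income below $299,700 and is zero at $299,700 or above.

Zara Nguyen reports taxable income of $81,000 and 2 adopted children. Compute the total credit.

Adoption Credit: base = 2 × $7,875 = $15,750. 32% of the $48,600 excess over $32,400 is $15,552; credit = $15,750 − $15,552 = $198.
Disability Support Credit: $81,000 is below the $299,700 cutoff, so the full $3,550 applies.
Total: $198 + $3,550 = $3,748.

$3,748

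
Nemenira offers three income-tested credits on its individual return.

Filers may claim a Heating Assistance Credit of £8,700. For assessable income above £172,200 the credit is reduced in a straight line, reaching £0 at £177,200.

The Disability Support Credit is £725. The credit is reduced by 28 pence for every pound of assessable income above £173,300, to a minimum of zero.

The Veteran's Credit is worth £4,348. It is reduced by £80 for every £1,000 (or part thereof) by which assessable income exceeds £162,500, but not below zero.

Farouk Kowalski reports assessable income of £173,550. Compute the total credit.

£10,394

Heating Assistance Credit: £173,550 is £1,350 into a £5,000 phase-out range, leaving 3,650/5,000 of the credit: £8,700 × 3,650/5,000 = £6,351.
Disability Support Credit: 28% of the £250 excess over £173,300 is £70; credit = £725 − £70 = £655.
Veteran's Credit: income exceeds £162,500 by £11,050, which is 12 full-or-partial £1,000 increments; reduction = 12 × £80 = £960, leaving £3,388.
Total: £6,351 + £655 + £3,388 = £10,394.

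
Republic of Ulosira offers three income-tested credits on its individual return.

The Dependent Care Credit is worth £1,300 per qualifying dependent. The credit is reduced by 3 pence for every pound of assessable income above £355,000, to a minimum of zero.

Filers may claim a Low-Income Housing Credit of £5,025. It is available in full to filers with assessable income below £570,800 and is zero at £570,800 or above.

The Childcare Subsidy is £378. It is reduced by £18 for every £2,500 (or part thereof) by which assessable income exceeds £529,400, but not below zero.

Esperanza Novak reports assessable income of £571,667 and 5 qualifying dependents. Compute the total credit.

Dependent Care Credit: base = 5 × £1,300 = £6,500. 3% of the £216,667 excess over £355,000 is £6,500.01 ≥ base, so the credit is £0.
Low-Income Housing Credit: £571,667 meets or exceeds the £570,800 cutoff, so the credit is £0.
Childcare Subsidy: income exceeds £529,400 by £42,267, which is 17 full-or-partial £2,500 increments; reduction = 17 × £18 = £306, leaving £72.
Total: £0 + £0 + £72 = £72.

£72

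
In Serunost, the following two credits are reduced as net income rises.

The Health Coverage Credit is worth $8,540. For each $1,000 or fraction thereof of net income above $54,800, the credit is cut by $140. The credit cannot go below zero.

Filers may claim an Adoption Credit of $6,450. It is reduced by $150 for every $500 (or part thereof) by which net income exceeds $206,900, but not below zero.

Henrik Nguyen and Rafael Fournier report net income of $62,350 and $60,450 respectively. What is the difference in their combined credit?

Henrik ($62,350): Health Coverage Credit: income exceeds $54,800 by $7,550, which is 8 full-or-partial $1,000 increments; reduction = 8 × $140 = $1,120, leaving $7,420. Adoption Credit: $62,350 is at or below the $206,900 threshold, so the full $6,450 applies. total $7,420 + $6,450 = $13,870
Rafael ($60,450): Health Coverage Credit: income exceeds $54,800 by $5,650, which is 6 full-or-partial $1,000 increments; reduction = 6 × $140 = $840, leaving $7,700. Adoption Credit: $60,450 is at or below the $206,900 threshold, so the full $6,450 applies. total $7,700 + $6,450 = $14,150
Difference: |$13,870 − $14,150| = $280.

$280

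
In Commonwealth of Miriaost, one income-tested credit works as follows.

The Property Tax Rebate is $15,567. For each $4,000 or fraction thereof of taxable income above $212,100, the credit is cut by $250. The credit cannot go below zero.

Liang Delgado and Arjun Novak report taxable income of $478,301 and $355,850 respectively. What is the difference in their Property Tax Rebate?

Liang ($478,301): Property Tax Rebate: income exceeds $212,100 by $266,201 → 67 increments × $250 = $16,750 ≥ base, so the credit is $0.
Arjun ($355,850): Property Tax Rebate: income exceeds $212,100 by $143,750, which is 36 full-or-partial $4,000 increments; reduction = 36 × $250 = $9,000, leaving $6,567.
Difference: |$0 − $6,567| = $6,567.

$6,567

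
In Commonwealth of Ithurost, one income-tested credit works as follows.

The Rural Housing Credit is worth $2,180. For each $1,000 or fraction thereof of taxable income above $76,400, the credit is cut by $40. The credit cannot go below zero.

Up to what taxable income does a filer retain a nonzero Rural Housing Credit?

After 54 increments the reduction is 54 × $40 = $2,160, leaving $20; one more increment wipes it out. Increment 54 ends at excess 54 × $1,000 = $54,000, so the highest qualifying income is $76,400 + $54,000 = $130,400.

$130,400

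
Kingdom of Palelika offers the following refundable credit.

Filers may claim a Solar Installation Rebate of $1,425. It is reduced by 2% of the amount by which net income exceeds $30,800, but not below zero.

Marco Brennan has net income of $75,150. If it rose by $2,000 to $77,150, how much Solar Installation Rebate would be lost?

$40

At $75,150 — 2% of the $44,350 excess over $30,800 is $887; credit = $1,425 − $887 = $538.
At $77,150 — 2% of the $46,350 excess over $30,800 is $927; credit = $1,425 − $927 = $498.
Lost: $538 − $498 = $40.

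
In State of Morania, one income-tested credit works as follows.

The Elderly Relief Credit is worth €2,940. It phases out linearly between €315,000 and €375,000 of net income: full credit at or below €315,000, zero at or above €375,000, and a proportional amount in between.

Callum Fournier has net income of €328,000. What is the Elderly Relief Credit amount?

Elderly Relief Credit: €328,000 is €13,000 into a €60,000 phase-out range, leaving 47,000/60,000 of the credit: €2,940 × 47,000/60,000 = €2,303.

€2,303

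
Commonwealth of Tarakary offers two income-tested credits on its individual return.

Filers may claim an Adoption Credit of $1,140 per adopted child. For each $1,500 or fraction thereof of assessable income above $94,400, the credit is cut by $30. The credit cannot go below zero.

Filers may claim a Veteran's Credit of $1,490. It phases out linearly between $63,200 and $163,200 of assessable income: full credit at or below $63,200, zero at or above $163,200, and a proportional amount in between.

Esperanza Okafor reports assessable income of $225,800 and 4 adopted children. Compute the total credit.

$1,920

Adoption Credit: base = 4 × $1,140 = $4,560. income exceeds $94,400 by $131,400, which is 88 full-or-partial $1,500 increments; reduction = 88 × $30 = $2,640, leaving $1,920.
Veteran's Credit: $225,800 is at or above $163,200, so the credit is $0.
Total: $1,920 + $0 = $1,920.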